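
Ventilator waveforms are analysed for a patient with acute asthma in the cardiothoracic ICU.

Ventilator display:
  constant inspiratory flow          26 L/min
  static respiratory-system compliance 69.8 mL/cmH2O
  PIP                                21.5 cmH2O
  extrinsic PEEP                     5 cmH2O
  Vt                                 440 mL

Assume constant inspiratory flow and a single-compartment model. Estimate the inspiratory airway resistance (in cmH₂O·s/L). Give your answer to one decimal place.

Flow: 26 L/min ÷ 60 = 0.4333 L/s.
Equation of motion (constant flow): PIP = Vt/C + R·V̇ + PEEP.
R·V̇ = PIP − Vt/C − PEEP = 21.5 − 440/69.8 − 5 = 21.5 − 6.304 − 5 = 10.196 cmH2O.
R = 10.196 / 0.4333 = 23.531 cmH2O·s/L.

23.5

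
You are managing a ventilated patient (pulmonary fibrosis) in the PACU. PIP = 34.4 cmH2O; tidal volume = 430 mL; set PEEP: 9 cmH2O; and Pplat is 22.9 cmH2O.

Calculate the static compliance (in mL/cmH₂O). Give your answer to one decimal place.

Cstat = Vt / (Pplat − PEEP) = 430 / (22.9 − 9) = 430 / 13.9 = 30.935 mL/cmH2O.

30.9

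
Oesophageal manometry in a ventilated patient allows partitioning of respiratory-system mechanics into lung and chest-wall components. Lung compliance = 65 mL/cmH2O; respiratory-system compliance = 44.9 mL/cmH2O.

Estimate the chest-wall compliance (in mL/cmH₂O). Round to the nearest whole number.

145

1/Ccw = 1/Crs − 1/CL.
1/Ccw = 1/44.9 − 1/65 = 0.006887.
Ccw = 145.2 mL/cmH2O.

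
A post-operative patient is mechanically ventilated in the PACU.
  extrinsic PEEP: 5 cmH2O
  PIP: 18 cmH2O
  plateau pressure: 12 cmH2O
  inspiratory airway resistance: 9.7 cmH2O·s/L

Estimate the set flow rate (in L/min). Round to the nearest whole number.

flow = (PIP − Pplat) / Raw = (18 − 12) / 9.7 = 0.6186 L/s × 60 = 37.116 L/min.

37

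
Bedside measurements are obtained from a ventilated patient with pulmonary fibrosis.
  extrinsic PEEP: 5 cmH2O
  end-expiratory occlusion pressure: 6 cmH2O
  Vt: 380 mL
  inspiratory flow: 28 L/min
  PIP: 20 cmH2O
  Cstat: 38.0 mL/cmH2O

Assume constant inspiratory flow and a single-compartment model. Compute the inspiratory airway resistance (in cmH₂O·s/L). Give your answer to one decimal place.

Flow: 28 L/min ÷ 60 = 0.4667 L/s.
Total PEEP = 6 cmH2O (set 5 + intrinsic 1); this is the baseline alveolar pressure.
Equation of motion (constant flow): PIP = Vt/C + R·V̇ + PEEP.
R·V̇ = PIP − Vt/C − PEEP = 20 − 380/38.0 − 6 = 20 − 10.0 − 6 = 4.0 cmH2O.
R = 4.0 / 0.4667 = 8.571 cmH2O·s/L.

8.6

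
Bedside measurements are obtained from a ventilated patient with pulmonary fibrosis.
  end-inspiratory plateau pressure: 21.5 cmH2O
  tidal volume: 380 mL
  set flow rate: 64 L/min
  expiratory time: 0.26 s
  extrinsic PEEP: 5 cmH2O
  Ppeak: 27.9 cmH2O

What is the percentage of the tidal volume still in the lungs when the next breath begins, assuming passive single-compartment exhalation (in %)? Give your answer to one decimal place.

Flow: 64 L/min ÷ 60 = 1.0667 L/s.
R = (PIP − Pplat)/V̇ = (27.9 − 21.5) / 1.0667 = 6.4/1.0667 = 6.0 cmH2O·s/L.
C = Vt/(Pplat − PEEP) = 380.0 / (21.5 − 5) = 380.0/16.5 = 23.03 mL/cmH2O.
τ = R × C = 6.0 × 0.02303 L/cmH2O = 0.1382 s.
Fraction remaining at end-expiration = e^(−Te/τ) = e^(−0.26/0.1382) = 0.1524 → 15.24%.

15.2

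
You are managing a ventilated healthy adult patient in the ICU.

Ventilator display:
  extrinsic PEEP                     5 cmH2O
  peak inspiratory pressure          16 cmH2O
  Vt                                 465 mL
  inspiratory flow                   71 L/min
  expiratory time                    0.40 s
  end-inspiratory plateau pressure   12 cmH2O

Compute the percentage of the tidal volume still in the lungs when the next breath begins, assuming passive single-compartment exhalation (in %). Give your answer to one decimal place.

Flow: 71 L/min ÷ 60 = 1.1833 L/s.
R = (PIP − Pplat)/V̇ = (16 − 12) / 1.1833 = 4.0/1.1833 = 3.38 cmH2O·s/L.
C = Vt/(Pplat − PEEP) = 465.0 / (12 − 5) = 465.0/7.0 = 66.429 mL/cmH2O.
τ = R × C = 3.38 × 0.06643 L/cmH2O = 0.2245 s.
Fraction remaining at end-expiration = e^(−Te/τ) = e^(−0.40/0.2245) = 0.1683 → 16.83%.

16.8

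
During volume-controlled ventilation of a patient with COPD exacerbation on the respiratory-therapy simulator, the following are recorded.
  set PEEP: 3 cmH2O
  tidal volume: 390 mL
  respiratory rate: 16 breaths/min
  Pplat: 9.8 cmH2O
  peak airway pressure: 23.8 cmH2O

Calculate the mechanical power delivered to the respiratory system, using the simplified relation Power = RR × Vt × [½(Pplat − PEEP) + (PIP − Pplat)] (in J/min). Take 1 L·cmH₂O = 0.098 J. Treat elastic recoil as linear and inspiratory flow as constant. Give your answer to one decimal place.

10.6

Per-breath work = Vt × [½(Pplat−PEEP) + (PIP−Pplat)] = 0.390 × [0.5×6.8 + 14.0] = 0.390 × 17.4 = 6.786 L·cmH2O.
Power = 16 × 6.786 = 108.58 L·cmH2O/min.
× 0.098 J/(L·cmH2O) → 10.641 J/min.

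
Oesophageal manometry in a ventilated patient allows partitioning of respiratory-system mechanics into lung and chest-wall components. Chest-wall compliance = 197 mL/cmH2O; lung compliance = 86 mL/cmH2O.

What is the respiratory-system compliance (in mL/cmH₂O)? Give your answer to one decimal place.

59.9

Lung and chest wall are elastances in series: 1/Crs = 1/CL + 1/Ccw.
1/Crs = 1/86 + 1/197 = 0.0167.
Crs = 59.88 mL/cmH2O.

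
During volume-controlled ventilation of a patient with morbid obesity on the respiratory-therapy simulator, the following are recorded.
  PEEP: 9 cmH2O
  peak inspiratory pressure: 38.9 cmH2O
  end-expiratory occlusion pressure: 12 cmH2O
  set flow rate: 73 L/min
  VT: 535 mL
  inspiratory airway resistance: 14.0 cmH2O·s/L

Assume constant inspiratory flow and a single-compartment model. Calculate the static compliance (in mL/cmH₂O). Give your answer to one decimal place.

Flow: 73 L/min ÷ 60 = 1.2167 L/s.
Total PEEP = 12 cmH2O (set 9 + intrinsic 3); this is the baseline alveolar pressure.
Equation of motion (constant flow): PIP = Vt/C + R·V̇ + PEEP.
Vt/C = PIP − R·V̇ − PEEP = 38.9 − 14.0×1.2167 − 12 = 38.9 − 17.034 − 12 = 9.866 cmH2O.
C = Vt / 9.866 = 535 / 9.866 = 54.227 mL/cmH2O.

54.2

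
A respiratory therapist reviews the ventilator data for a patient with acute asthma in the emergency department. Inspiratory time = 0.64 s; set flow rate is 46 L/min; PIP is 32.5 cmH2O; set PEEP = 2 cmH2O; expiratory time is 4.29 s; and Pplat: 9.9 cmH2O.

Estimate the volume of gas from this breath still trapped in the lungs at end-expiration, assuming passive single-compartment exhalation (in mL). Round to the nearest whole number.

47

Flow: 46 L/min ÷ 60 = 0.7667 L/s.
Vt = flow × Ti = 0.7667 L/s × 0.64 s × 1000 mL/L = 490.69 mL.
R = (PIP − Pplat)/V̇ = (32.5 − 9.9) / 0.7667 = 22.6/0.7667 = 29.477 cmH2O·s/L.
C = Vt/(Pplat − PEEP) = 490.69 / (9.9 − 2) = 490.69/7.9 = 62.113 mL/cmH2O.
τ = R × C = 29.477 × 0.06211 L/cmH2O = 1.831 s.
Fraction remaining = e^(−Te/τ) = e^(−4.29/1.831) = 0.09604.
Trapped volume = 490.69 × 0.09604 = 47.126 mL.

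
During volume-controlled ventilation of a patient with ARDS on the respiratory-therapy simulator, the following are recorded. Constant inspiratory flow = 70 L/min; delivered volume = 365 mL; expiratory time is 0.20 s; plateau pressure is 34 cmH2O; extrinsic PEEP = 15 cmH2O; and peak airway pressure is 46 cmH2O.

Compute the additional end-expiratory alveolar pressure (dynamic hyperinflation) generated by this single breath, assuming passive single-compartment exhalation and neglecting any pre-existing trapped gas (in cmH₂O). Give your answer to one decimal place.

Flow: 70 L/min ÷ 60 = 1.1667 L/s.
R = (PIP − Pplat)/V̇ = (46 − 34) / 1.1667 = 12.0/1.1667 = 10.285 cmH2O·s/L.
C = Vt/(Pplat − PEEP) = 365.0 / (34 − 15) = 365.0/19.0 = 19.211 mL/cmH2O.
τ = R × C = 10.285 × 0.01921 L/cmH2O = 0.1976 s.
Fraction remaining = e^(−Te/τ) = e^(−0.20/0.1976) = 0.3634; trapped volume = 365.0 × 0.3634 = 132.64 mL.
Additional alveolar pressure from trapping ≈ V_trapped / C = 132.64 / 19.211 = 6.904 cmH2O.

6.9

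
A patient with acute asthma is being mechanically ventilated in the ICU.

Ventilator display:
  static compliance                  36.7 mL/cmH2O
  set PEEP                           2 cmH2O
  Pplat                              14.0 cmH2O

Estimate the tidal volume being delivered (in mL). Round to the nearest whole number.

440

Vt = Cstat × (Pplat − PEEP) = 36.7 × (14.0 − 2) = 36.7 × 12.0 = 440.4 mL.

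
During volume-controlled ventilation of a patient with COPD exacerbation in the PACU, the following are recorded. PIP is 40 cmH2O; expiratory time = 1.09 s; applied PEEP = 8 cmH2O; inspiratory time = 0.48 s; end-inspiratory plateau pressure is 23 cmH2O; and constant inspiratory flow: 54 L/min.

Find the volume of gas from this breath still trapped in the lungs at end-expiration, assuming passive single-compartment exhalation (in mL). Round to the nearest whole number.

Flow: 54 L/min ÷ 60 = 0.9 L/s.
Vt = flow × Ti = 0.9 L/s × 0.48 s × 1000 mL/L = 432.0 mL.
R = (PIP − Pplat)/V̇ = (40 − 23) / 0.9 = 17.0/0.9 = 18.889 cmH2O·s/L.
C = Vt/(Pplat − PEEP) = 432.0 / (23 − 8) = 432.0/15.0 = 28.8 mL/cmH2O.
τ = R × C = 18.889 × 0.0288 L/cmH2O = 0.544 s.
Fraction remaining = e^(−Te/τ) = e^(−1.09/0.544) = 0.1348.
Trapped volume = 432.0 × 0.1348 = 58.234 mL.

58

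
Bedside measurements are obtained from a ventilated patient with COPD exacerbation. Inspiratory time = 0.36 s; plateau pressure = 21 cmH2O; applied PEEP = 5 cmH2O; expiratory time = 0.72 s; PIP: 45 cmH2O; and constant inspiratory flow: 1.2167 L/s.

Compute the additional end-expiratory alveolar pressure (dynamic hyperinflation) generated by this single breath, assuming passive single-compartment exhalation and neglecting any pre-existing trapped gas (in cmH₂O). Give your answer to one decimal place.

Vt = flow × Ti = 1.2167 L/s × 0.36 s × 1000 mL/L = 438.01 mL.
R = (PIP − Pplat)/V̇ = (45 − 21) / 1.2167 = 24.0/1.2167 = 19.725 cmH2O·s/L.
C = Vt/(Pplat − PEEP) = 438.01 / (21 − 5) = 438.01/16.0 = 27.376 mL/cmH2O.
τ = R × C = 19.725 × 0.02738 L/cmH2O = 0.5401 s.
Fraction remaining = e^(−Te/τ) = e^(−0.72/0.5401) = 0.2637; trapped volume = 438.01 × 0.2637 = 115.5 mL.
Additional alveolar pressure from trapping ≈ V_trapped / C = 115.5 / 27.376 = 4.219 cmH2O.

4.2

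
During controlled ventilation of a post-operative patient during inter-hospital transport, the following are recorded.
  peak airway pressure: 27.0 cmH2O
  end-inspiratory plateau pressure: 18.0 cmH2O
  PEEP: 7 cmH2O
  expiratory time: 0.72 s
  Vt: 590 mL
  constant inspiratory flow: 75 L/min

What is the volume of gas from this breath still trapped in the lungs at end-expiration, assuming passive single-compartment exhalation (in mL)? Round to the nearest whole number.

91

Flow: 75 L/min ÷ 60 = 1.25 L/s.
R = (PIP − Pplat)/V̇ = (27.0 − 18.0) / 1.25 = 9.0/1.25 = 7.2 cmH2O·s/L.
C = Vt/(Pplat − PEEP) = 590.0 / (18.0 − 7) = 590.0/11.0 = 53.636 mL/cmH2O.
τ = R × C = 7.2 × 0.05364 L/cmH2O = 0.3862 s.
Fraction remaining = e^(−Te/τ) = e^(−0.72/0.3862) = 0.155.
Trapped volume = 590.0 × 0.155 = 91.45 mL.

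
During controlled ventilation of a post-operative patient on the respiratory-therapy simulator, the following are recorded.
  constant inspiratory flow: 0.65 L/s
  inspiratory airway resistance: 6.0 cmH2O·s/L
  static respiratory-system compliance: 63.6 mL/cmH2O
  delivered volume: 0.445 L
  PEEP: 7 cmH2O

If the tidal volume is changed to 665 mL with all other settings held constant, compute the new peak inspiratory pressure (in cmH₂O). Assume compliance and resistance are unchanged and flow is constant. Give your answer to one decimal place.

PIP = Vt/C + R·V̇ + PEEP (constant-flow equation of motion).
Only the elastic term changes: ΔPIP = ΔVt / C = (665 − 445) / 63.6 = 3.459 cmH2O.
Original PIP = 445/63.6 + 6.0×0.65 + 7 = 17.897 cmH2O; new PIP = 17.897 + (3.459) = 21.356 cmH2O.

21.4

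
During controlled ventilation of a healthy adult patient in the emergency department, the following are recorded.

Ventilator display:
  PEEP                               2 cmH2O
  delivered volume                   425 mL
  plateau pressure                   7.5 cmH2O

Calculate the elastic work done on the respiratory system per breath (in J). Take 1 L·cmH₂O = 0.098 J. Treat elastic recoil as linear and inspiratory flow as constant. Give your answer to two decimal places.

Elastic work ≈ ½ × (Pplat − PEEP) × Vt = 0.5 × (7.5 − 2) × 0.425 L = 0.5 × 5.5 × 0.425 = 1.169 L·cmH2O.
× 0.098 J/(L·cmH2O) → 0.1146 J.

0.11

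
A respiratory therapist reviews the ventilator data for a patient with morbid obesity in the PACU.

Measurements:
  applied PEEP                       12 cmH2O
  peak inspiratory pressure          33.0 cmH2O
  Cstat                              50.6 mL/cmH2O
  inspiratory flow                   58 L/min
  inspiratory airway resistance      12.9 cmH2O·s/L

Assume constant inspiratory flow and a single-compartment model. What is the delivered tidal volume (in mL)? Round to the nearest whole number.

432

Flow: 58 L/min ÷ 60 = 0.9667 L/s.
Equation of motion (constant flow): PIP = Vt/C + R·V̇ + PEEP.
Vt/C = PIP − R·V̇ − PEEP = 33.0 − 12.47 − 12 = 8.53 cmH2O.
Vt = C × 8.53 = 50.6 × 8.53 = 431.62 mL.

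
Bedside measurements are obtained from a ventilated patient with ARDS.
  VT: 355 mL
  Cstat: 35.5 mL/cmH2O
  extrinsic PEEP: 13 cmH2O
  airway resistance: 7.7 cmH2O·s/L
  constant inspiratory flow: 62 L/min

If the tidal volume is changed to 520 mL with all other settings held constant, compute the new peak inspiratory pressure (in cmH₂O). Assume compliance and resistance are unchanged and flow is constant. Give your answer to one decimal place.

35.6

Flow: 62 L/min ÷ 60 = 1.0333 L/s.
PIP = Vt/C + R·V̇ + PEEP (constant-flow equation of motion).
Only the elastic term changes: ΔPIP = ΔVt / C = (520 − 355) / 35.5 = 4.648 cmH2O.
Original PIP = 355/35.5 + 7.7×1.0333 + 13 = 30.956 cmH2O; new PIP = 30.956 + (4.648) = 35.604 cmH2O.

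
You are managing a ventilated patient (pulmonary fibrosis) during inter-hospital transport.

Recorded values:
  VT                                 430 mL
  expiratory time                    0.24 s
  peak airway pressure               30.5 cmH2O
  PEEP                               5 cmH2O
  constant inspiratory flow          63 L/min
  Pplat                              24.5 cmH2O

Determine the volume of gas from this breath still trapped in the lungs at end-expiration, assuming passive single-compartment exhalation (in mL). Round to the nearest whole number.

Flow: 63 L/min ÷ 60 = 1.05 L/s.
R = (PIP − Pplat)/V̇ = (30.5 − 24.5) / 1.05 = 6.0/1.05 = 5.714 cmH2O·s/L.
C = Vt/(Pplat − PEEP) = 430.0 / (24.5 − 5) = 430.0/19.5 = 22.051 mL/cmH2O.
τ = R × C = 5.714 × 0.02205 L/cmH2O = 0.126 s.
Fraction remaining = e^(−Te/τ) = e^(−0.24/0.126) = 0.1489.
Trapped volume = 430.0 × 0.1489 = 64.027 mL.

64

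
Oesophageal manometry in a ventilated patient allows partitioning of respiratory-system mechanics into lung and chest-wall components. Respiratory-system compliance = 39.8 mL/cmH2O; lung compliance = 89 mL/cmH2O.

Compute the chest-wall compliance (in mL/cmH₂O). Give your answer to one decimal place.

1/Ccw = 1/Crs − 1/CL.
1/Ccw = 1/39.8 − 1/89 = 0.01389.
Ccw = 71.994 mL/cmH2O.

72.0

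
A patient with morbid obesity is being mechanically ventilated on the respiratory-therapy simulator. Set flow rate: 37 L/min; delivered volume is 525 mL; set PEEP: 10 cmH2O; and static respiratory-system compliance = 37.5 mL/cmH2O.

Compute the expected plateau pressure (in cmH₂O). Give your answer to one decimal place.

24.0

Pplat = PEEP + Vt / Cstat = 10 + 525 / 37.5 = 10 + 14.0 = 24.0 cmH2O.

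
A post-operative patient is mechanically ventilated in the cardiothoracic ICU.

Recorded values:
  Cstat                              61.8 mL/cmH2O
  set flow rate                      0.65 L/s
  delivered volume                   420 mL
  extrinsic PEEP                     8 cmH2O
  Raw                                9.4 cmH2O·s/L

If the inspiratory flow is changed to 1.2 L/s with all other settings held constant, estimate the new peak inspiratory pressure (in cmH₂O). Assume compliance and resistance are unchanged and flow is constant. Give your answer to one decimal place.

PIP = Vt/C + R·V̇ + PEEP (constant-flow equation of motion).
Only the resistive term changes: ΔPIP = R × ΔV̇ = 9.4 × (1.2 − 0.65) = 9.4 × 0.55 = 5.17 cmH2O.
Original PIP = 420/61.8 + 9.4×0.65 + 8 = 20.906 cmH2O; new PIP = 20.906 + (5.17) = 26.076 cmH2O.

26.1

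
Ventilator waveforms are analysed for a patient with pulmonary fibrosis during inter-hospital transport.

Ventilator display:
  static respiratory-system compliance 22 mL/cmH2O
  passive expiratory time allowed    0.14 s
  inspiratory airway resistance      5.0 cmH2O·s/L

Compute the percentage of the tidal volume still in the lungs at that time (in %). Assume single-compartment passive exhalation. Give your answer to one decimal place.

28.0

τ = R × C = 5.0 × 22 mL/cmH2O = 5.0 × 0.022 L/cmH2O = 0.11 s.
Passive exhalation: V(t)/V₀ = e^(−t/τ) = e^(−0.14/0.11) = 0.2801.
Fraction remaining = 0.2801 → 28.01%.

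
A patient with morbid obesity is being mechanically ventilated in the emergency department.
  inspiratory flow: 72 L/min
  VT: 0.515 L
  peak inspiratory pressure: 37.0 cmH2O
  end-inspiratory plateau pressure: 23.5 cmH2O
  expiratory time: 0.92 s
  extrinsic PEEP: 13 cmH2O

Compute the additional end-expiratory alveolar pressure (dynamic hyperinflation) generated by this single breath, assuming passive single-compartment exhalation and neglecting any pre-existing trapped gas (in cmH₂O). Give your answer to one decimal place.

2.0

Flow: 72 L/min ÷ 60 = 1.2 L/s.
R = (PIP − Pplat)/V̇ = (37.0 − 23.5) / 1.2 = 13.5/1.2 = 11.25 cmH2O·s/L.
C = Vt/(Pplat − PEEP) = 515.0 / (23.5 − 13) = 515.0/10.5 = 49.048 mL/cmH2O.
τ = R × C = 11.25 × 0.04905 L/cmH2O = 0.5518 s.
Fraction remaining = e^(−Te/τ) = e^(−0.92/0.5518) = 0.1888; trapped volume = 515.0 × 0.1888 = 97.232 mL.
Additional alveolar pressure from trapping ≈ V_trapped / C = 97.232 / 49.048 = 1.982 cmH2O.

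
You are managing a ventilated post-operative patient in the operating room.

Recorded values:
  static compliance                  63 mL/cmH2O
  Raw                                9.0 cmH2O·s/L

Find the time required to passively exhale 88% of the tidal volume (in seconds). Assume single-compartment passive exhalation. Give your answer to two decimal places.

1.20

τ = R × C = 9.0 × 63 mL/cmH2O = 9.0 × 0.063 L/cmH2O = 0.567 s.
Exhaled fraction f = 1 − e^(−t/τ) → t = −τ·ln(1 − f) = −0.567·ln(0.12) = 1.202 s.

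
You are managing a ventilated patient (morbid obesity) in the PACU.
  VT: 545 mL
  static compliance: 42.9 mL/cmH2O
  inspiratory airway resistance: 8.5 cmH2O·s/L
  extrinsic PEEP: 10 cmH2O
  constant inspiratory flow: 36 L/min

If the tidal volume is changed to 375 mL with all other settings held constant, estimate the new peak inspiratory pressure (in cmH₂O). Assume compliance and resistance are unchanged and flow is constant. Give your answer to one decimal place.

23.8

Flow: 36 L/min ÷ 60 = 0.6 L/s.
PIP = Vt/C + R·V̇ + PEEP (constant-flow equation of motion).
Only the elastic term changes: ΔPIP = ΔVt / C = (375 − 545) / 42.9 = -3.963 cmH2O.
Original PIP = 545/42.9 + 8.5×0.6 + 10 = 27.804 cmH2O; new PIP = 27.804 + (-3.963) = 23.841 cmH2O.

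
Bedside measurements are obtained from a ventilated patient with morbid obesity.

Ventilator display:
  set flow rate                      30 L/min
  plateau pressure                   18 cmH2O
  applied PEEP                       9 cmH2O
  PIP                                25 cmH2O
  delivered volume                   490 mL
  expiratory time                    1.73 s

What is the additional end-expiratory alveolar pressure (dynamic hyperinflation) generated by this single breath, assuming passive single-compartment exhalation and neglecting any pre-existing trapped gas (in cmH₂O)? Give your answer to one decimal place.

0.9

Flow: 30 L/min ÷ 60 = 0.5 L/s.
R = (PIP − Pplat)/V̇ = (25 − 18) / 0.5 = 7.0/0.5 = 14.0 cmH2O·s/L.
C = Vt/(Pplat − PEEP) = 490.0 / (18 − 9) = 490.0/9.0 = 54.444 mL/cmH2O.
τ = R × C = 14.0 × 0.05444 L/cmH2O = 0.7622 s.
Fraction remaining = e^(−Te/τ) = e^(−1.73/0.7622) = 0.1033; trapped volume = 490.0 × 0.1033 = 50.617 mL.
Additional alveolar pressure from trapping ≈ V_trapped / C = 50.617 / 54.444 = 0.9297 cmH2O.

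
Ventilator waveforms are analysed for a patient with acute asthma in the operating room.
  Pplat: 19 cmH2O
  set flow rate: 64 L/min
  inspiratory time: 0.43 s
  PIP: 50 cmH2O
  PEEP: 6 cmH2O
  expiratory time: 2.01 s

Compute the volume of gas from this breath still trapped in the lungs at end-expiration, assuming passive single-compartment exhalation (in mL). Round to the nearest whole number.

65

Flow: 64 L/min ÷ 60 = 1.0667 L/s.
Vt = flow × Ti = 1.0667 L/s × 0.43 s × 1000 mL/L = 458.68 mL.
R = (PIP − Pplat)/V̇ = (50 − 19) / 1.0667 = 31.0/1.0667 = 29.062 cmH2O·s/L.
C = Vt/(Pplat − PEEP) = 458.68 / (19 − 6) = 458.68/13.0 = 35.283 mL/cmH2O.
τ = R × C = 29.062 × 0.03528 L/cmH2O = 1.025 s.
Fraction remaining = e^(−Te/τ) = e^(−2.01/1.025) = 0.1407.
Trapped volume = 458.68 × 0.1407 = 64.536 mL.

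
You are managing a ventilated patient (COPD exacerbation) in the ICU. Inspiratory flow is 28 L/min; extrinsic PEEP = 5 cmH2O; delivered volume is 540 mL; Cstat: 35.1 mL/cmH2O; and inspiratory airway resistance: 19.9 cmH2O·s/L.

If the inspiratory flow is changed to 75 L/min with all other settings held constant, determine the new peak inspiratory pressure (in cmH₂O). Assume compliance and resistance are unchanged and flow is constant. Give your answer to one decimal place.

Flow: 28 L/min ÷ 60 = 0.4667 L/s.
New flow: 75 L/min ÷ 60 = 1.25 L/s.
PIP = Vt/C + R·V̇ + PEEP (constant-flow equation of motion).
Only the resistive term changes: ΔPIP = R × ΔV̇ = 19.9 × (1.25 − 0.4667) = 19.9 × 0.7833 = 15.588 cmH2O.
Original PIP = 540/35.1 + 19.9×0.4667 + 5 = 29.672 cmH2O; new PIP = 29.672 + (15.588) = 45.26 cmH2O.

45.3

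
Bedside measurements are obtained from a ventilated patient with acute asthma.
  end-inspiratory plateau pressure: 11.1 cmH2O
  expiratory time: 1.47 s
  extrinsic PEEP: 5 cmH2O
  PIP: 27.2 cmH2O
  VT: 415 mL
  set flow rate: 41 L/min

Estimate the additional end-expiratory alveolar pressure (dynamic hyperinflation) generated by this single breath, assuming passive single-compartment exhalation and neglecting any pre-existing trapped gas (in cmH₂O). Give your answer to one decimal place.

Flow: 41 L/min ÷ 60 = 0.6833 L/s.
R = (PIP − Pplat)/V̇ = (27.2 − 11.1) / 0.6833 = 16.1/0.6833 = 23.562 cmH2O·s/L.
C = Vt/(Pplat − PEEP) = 415.0 / (11.1 − 5) = 415.0/6.1 = 68.033 mL/cmH2O.
τ = R × C = 23.562 × 0.06803 L/cmH2O = 1.603 s.
Fraction remaining = e^(−Te/τ) = e^(−1.47/1.603) = 0.3997; trapped volume = 415.0 × 0.3997 = 165.88 mL.
Additional alveolar pressure from trapping ≈ V_trapped / C = 165.88 / 68.033 = 2.438 cmH2O.

2.4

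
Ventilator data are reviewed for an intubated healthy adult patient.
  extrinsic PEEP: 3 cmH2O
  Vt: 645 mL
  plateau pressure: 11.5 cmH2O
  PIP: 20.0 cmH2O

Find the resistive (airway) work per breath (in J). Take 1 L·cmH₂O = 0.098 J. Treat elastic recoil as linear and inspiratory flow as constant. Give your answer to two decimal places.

With constant inspiratory flow the resistive pressure is constant at PIP − Pplat = 20.0 − 11.5 = 8.5 cmH2O, so resistive work = 8.5 × 0.645 = 5.483 L·cmH2O.
× 0.098 J/(L·cmH2O) → 0.5373 J.

0.54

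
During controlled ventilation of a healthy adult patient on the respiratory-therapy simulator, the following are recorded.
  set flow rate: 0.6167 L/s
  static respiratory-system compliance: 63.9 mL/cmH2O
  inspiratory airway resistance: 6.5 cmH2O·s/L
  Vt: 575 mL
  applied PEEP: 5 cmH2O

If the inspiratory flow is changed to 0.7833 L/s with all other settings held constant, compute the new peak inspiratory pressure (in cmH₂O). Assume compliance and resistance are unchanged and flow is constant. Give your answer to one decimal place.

19.1

PIP = Vt/C + R·V̇ + PEEP (constant-flow equation of motion).
Only the resistive term changes: ΔPIP = R × ΔV̇ = 6.5 × (0.7833 − 0.6167) = 6.5 × 0.1666 = 1.083 cmH2O.
Original PIP = 575/63.9 + 6.5×0.6167 + 5 = 18.007 cmH2O; new PIP = 18.007 + (1.083) = 19.09 cmH2O.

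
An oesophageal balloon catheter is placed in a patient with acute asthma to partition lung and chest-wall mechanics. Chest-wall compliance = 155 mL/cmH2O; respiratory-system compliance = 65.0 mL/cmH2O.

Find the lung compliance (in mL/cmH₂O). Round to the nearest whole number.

1/CL = 1/Crs − 1/Ccw.
1/CL = 1/65.0 − 1/155 = 0.008933.
CL = 111.94 mL/cmH2O.

112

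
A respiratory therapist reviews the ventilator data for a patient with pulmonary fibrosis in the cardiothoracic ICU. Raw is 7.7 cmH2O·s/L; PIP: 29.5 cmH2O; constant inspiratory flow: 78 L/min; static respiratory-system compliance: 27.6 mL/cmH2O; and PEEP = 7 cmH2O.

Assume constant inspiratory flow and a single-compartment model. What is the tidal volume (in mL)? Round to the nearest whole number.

Flow: 78 L/min ÷ 60 = 1.3 L/s.
Equation of motion (constant flow): PIP = Vt/C + R·V̇ + PEEP.
Vt/C = PIP − R·V̇ − PEEP = 29.5 − 10.01 − 7 = 12.49 cmH2O.
Vt = C × 12.49 = 27.6 × 12.49 = 344.72 mL.

345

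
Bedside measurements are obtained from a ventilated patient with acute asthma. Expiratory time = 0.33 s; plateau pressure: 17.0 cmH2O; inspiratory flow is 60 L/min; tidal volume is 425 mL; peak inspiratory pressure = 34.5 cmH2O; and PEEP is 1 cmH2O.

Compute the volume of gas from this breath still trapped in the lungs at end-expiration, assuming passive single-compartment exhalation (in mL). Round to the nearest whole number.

209

Flow: 60 L/min ÷ 60 = 1 L/s.
R = (PIP − Pplat)/V̇ = (34.5 − 17.0) / 1 = 17.5/1 = 17.5 cmH2O·s/L.
C = Vt/(Pplat − PEEP) = 425.0 / (17.0 − 1) = 425.0/16.0 = 26.563 mL/cmH2O.
τ = R × C = 17.5 × 0.02656 L/cmH2O = 0.4648 s.
Fraction remaining = e^(−Te/τ) = e^(−0.33/0.4648) = 0.4917.
Trapped volume = 425.0 × 0.4917 = 208.97 mL.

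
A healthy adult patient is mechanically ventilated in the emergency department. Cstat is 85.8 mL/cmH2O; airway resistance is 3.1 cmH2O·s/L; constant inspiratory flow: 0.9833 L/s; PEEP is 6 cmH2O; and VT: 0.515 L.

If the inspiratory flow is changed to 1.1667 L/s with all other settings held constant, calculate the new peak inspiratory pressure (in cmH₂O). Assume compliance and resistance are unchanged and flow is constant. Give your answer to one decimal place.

PIP = Vt/C + R·V̇ + PEEP (constant-flow equation of motion).
Only the resistive term changes: ΔPIP = R × ΔV̇ = 3.1 × (1.1667 − 0.9833) = 3.1 × 0.1834 = 0.5685 cmH2O.
Original PIP = 515/85.8 + 3.1×0.9833 + 6 = 15.051 cmH2O; new PIP = 15.051 + (0.5685) = 15.62 cmH2O.

15.6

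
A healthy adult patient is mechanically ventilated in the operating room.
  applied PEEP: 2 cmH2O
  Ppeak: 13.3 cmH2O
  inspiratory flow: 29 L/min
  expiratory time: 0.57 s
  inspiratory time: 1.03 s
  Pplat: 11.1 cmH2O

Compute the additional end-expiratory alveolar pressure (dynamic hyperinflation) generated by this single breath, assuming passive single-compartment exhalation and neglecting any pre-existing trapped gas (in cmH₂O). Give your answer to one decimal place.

Flow: 29 L/min ÷ 60 = 0.4833 L/s.
Vt = flow × Ti = 0.4833 L/s × 1.03 s × 1000 mL/L = 497.8 mL.
R = (PIP − Pplat)/V̇ = (13.3 − 11.1) / 0.4833 = 2.2/0.4833 = 4.552 cmH2O·s/L.
C = Vt/(Pplat − PEEP) = 497.8 / (11.1 − 2) = 497.8/9.1 = 54.703 mL/cmH2O.
τ = R × C = 4.552 × 0.0547 L/cmH2O = 0.249 s.
Fraction remaining = e^(−Te/τ) = e^(−0.57/0.249) = 0.1014; trapped volume = 497.8 × 0.1014 = 50.477 mL.
Additional alveolar pressure from trapping ≈ V_trapped / C = 50.477 / 54.703 = 0.9227 cmH2O.

0.9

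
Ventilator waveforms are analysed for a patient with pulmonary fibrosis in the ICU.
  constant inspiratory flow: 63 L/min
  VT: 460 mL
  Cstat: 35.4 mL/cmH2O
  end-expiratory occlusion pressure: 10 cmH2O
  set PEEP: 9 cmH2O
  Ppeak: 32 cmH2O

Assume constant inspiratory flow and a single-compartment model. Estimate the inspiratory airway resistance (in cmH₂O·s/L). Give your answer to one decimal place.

Flow: 63 L/min ÷ 60 = 1.05 L/s.
Total PEEP = 10 cmH2O (set 9 + intrinsic 1); this is the baseline alveolar pressure.
Equation of motion (constant flow): PIP = Vt/C + R·V̇ + PEEP.
R·V̇ = PIP − Vt/C − PEEP = 32 − 460/35.4 − 10 = 32 − 12.994 − 10 = 9.006 cmH2O.
R = 9.006 / 1.05 = 8.577 cmH2O·s/L.

8.6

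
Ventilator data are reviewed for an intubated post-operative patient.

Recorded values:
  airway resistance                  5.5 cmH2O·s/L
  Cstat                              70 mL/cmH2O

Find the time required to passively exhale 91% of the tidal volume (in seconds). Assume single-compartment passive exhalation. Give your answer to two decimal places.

0.93

τ = R × C = 5.5 × 70 mL/cmH2O = 5.5 × 0.070 L/cmH2O = 0.385 s.
Exhaled fraction f = 1 − e^(−t/τ) → t = −τ·ln(1 − f) = −0.385·ln(0.09) = 0.9271 s.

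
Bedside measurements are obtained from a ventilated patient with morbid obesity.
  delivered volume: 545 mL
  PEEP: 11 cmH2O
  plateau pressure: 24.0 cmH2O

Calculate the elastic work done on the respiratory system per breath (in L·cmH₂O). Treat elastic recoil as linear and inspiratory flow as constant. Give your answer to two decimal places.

Elastic work ≈ ½ × (Pplat − PEEP) × Vt = 0.5 × (24.0 − 11) × 0.545 L = 0.5 × 13.0 × 0.545 = 3.543 L·cmH2O.

3.54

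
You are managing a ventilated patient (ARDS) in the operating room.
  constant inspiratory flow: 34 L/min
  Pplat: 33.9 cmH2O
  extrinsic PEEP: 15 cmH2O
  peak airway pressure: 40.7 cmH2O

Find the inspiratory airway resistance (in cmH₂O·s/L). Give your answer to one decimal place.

Flow: 34 L/min ÷ 60 = 0.5667 L/s.
Raw = (PIP − Pplat) / flow = (40.7 − 33.9) / 0.5667 = 6.8 / 0.5667 = 11.999 cmH2O·s/L.

12.0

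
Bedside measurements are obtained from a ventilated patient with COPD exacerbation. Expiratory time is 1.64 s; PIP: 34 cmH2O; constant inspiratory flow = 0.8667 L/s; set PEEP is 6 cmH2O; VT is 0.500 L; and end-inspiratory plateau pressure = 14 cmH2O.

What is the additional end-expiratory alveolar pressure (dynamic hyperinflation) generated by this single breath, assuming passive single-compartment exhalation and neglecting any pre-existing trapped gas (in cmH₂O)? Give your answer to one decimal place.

R = (PIP − Pplat)/V̇ = (34 − 14) / 0.8667 = 20.0/0.8667 = 23.076 cmH2O·s/L.
C = Vt/(Pplat − PEEP) = 500.0 / (14 − 6) = 500.0/8.0 = 62.5 mL/cmH2O.
τ = R × C = 23.076 × 0.0625 L/cmH2O = 1.442 s.
Fraction remaining = e^(−Te/τ) = e^(−1.64/1.442) = 0.3207; trapped volume = 500.0 × 0.3207 = 160.35 mL.
Additional alveolar pressure from trapping ≈ V_trapped / C = 160.35 / 62.5 = 2.566 cmH2O.

2.6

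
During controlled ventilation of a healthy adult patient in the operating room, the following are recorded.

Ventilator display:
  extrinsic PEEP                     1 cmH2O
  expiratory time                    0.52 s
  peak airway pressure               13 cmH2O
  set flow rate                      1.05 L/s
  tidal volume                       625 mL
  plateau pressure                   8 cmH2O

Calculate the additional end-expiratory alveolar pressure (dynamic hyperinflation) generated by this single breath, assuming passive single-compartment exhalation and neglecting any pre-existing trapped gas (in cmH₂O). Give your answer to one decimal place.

R = (PIP − Pplat)/V̇ = (13 − 8) / 1.05 = 5.0/1.05 = 4.762 cmH2O·s/L.
C = Vt/(Pplat − PEEP) = 625.0 / (8 − 1) = 625.0/7.0 = 89.286 mL/cmH2O.
τ = R × C = 4.762 × 0.08929 L/cmH2O = 0.4252 s.
Fraction remaining = e^(−Te/τ) = e^(−0.52/0.4252) = 0.2944; trapped volume = 625.0 × 0.2944 = 184.0 mL.
Additional alveolar pressure from trapping ≈ V_trapped / C = 184.0 / 89.286 = 2.061 cmH2O.

2.1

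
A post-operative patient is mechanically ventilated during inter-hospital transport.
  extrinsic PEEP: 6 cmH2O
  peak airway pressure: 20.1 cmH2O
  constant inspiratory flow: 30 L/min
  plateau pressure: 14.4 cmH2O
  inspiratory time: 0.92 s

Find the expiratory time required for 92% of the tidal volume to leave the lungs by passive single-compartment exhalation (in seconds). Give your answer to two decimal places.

1.58

Flow: 30 L/min ÷ 60 = 0.5 L/s.
Vt = flow × Ti = 0.5 L/s × 0.92 s × 1000 mL/L = 460.0 mL.
R = (PIP − Pplat)/V̇ = (20.1 − 14.4) / 0.5 = 5.7/0.5 = 11.4 cmH2O·s/L.
C = Vt/(Pplat − PEEP) = 460.0 / (14.4 − 6) = 460.0/8.4 = 54.762 mL/cmH2O.
τ = R × C = 11.4 × 0.05476 L/cmH2O = 0.6243 s.
t = −τ·ln(1 − 0.92) = −0.6243·ln(0.08) = 1.577 s.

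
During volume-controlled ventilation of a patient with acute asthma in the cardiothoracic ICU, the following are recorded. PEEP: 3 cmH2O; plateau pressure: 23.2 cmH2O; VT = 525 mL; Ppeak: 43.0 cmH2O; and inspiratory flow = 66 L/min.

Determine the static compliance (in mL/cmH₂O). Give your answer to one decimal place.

26.0

Cstat = Vt / (Pplat − PEEP) = 525 / (23.2 − 3) = 525 / 20.2 = 25.99 mL/cmH2O.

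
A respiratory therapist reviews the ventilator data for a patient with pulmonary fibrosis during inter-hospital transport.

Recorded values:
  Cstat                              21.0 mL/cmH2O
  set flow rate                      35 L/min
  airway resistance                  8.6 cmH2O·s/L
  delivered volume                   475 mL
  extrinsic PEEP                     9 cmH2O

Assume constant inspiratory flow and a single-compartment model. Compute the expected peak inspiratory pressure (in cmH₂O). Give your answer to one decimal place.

36.6

Flow: 35 L/min ÷ 60 = 0.5833 L/s.
Equation of motion (constant flow): PIP = Vt/C + R·V̇ + PEEP.
PIP = 475/21.0 + 8.6×0.5833 + 9 = 22.619 + 5.016 + 9 = 36.635 cmH2O.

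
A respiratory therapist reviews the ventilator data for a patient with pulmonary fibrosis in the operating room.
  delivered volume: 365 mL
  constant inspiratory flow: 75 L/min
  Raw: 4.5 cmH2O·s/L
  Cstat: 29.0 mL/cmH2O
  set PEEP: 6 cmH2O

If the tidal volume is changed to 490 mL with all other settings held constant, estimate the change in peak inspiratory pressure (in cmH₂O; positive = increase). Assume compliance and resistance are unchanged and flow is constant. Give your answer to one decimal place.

PIP = Vt/C + R·V̇ + PEEP (constant-flow equation of motion).
Only the elastic term changes: ΔPIP = ΔVt / C = (490 − 365) / 29.0 = 4.31 cmH2O.

4.3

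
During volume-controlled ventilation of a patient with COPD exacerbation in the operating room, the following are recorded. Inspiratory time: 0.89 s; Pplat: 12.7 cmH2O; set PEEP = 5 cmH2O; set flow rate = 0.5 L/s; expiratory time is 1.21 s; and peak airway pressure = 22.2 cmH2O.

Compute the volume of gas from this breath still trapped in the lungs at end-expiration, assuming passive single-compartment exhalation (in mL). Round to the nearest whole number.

148

Vt = flow × Ti = 0.5 L/s × 0.89 s × 1000 mL/L = 445.0 mL.
R = (PIP − Pplat)/V̇ = (22.2 − 12.7) / 0.5 = 9.5/0.5 = 19.0 cmH2O·s/L.
C = Vt/(Pplat − PEEP) = 445.0 / (12.7 − 5) = 445.0/7.7 = 57.792 mL/cmH2O.
τ = R × C = 19.0 × 0.05779 L/cmH2O = 1.098 s.
Fraction remaining = e^(−Te/τ) = e^(−1.21/1.098) = 0.3322.
Trapped volume = 445.0 × 0.3322 = 147.83 mL.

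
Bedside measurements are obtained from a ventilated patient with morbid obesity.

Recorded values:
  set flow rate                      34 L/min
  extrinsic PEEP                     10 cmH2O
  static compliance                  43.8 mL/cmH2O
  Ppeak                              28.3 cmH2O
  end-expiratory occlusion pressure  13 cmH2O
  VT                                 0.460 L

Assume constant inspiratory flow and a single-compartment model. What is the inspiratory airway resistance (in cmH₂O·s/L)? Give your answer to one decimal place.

8.5

Flow: 34 L/min ÷ 60 = 0.5667 L/s.
Total PEEP = 13 cmH2O (set 10 + intrinsic 3); this is the baseline alveolar pressure.
Equation of motion (constant flow): PIP = Vt/C + R·V̇ + PEEP.
R·V̇ = PIP − Vt/C − PEEP = 28.3 − 460/43.8 − 13 = 28.3 − 10.502 − 13 = 4.798 cmH2O.
R = 4.798 / 0.5667 = 8.467 cmH2O·s/L.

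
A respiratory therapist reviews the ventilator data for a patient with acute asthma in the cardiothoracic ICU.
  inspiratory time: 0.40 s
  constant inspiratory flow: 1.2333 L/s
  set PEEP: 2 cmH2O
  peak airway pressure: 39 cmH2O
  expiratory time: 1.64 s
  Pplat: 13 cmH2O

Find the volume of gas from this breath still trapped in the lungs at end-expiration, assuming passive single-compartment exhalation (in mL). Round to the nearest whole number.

Vt = flow × Ti = 1.2333 L/s × 0.40 s × 1000 mL/L = 493.32 mL.
R = (PIP − Pplat)/V̇ = (39 − 13) / 1.2333 = 26.0/1.2333 = 21.082 cmH2O·s/L.
C = Vt/(Pplat − PEEP) = 493.32 / (13 − 2) = 493.32/11.0 = 44.847 mL/cmH2O.
τ = R × C = 21.082 × 0.04485 L/cmH2O = 0.9455 s.
Fraction remaining = e^(−Te/τ) = e^(−1.64/0.9455) = 0.1765.
Trapped volume = 493.32 × 0.1765 = 87.071 mL.

87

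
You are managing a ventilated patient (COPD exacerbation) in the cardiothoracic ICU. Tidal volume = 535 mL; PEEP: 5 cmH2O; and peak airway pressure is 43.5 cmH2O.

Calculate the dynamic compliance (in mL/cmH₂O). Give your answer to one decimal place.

Dynamic compliance = Vt / (PIP − PEEP) = 535 / (43.5 − 5) = 535 / 38.5 = 13.896 mL/cmH2O.

13.9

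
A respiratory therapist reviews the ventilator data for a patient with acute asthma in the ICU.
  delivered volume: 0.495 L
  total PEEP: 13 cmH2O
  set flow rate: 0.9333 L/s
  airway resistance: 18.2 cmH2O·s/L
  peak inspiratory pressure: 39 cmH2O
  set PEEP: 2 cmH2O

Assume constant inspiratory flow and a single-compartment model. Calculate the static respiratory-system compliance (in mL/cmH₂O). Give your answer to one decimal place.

Total PEEP = 13 cmH2O (set 2 + intrinsic 11); this is the baseline alveolar pressure.
Equation of motion (constant flow): PIP = Vt/C + R·V̇ + PEEP.
Vt/C = PIP − R·V̇ − PEEP = 39 − 18.2×0.9333 − 13 = 39 − 16.986 − 13 = 9.014 cmH2O.
C = Vt / 9.014 = 495 / 9.014 = 54.915 mL/cmH2O.

54.9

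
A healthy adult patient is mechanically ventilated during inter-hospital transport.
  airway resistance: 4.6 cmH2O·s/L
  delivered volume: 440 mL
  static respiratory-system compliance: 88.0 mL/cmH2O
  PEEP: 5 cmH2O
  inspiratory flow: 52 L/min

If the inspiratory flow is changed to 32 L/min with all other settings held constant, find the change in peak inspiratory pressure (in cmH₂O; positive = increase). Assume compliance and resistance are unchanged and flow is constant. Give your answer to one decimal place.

-1.5

Flow: 52 L/min ÷ 60 = 0.8667 L/s.
New flow: 32 L/min ÷ 60 = 0.5333 L/s.
PIP = Vt/C + R·V̇ + PEEP (constant-flow equation of motion).
Only the resistive term changes: ΔPIP = R × ΔV̇ = 4.6 × (0.5333 − 0.8667) = 4.6 × -0.3334 = -1.534 cmH2O.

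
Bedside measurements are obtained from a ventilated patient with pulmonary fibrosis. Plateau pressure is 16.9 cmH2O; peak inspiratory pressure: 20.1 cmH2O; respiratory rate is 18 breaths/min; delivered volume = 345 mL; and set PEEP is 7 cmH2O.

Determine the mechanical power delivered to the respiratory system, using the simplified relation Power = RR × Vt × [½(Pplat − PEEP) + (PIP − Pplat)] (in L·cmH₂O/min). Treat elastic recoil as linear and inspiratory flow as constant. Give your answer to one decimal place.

Per-breath work = Vt × [½(Pplat−PEEP) + (PIP−Pplat)] = 0.345 × [0.5×9.9 + 3.2] = 0.345 × 8.15 = 2.812 L·cmH2O.
Power = 18 × 2.812 = 50.616 L·cmH2O/min.

50.6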